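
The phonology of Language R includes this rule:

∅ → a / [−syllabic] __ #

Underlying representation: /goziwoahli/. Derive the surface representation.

No segment of /goziwoahli/ meets the structural description of the rule, so the form surfaces unchanged.

goziwoahli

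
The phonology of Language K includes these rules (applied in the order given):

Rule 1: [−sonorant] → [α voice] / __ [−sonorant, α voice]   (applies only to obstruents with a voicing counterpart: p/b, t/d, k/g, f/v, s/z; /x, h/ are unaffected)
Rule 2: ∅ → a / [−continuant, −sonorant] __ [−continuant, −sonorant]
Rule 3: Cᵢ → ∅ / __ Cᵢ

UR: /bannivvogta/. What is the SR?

Rule 1 (regressive voicing assimilation): /g/ precedes the voiceless obstruent /t/, so it devoices to [k] by assimilation. /bannivvogta/ → bannivvokta.
Rule 2 (stop-cluster a-epenthesis): /k/ and /t/ form a stop–stop cluster, so [a] is inserted between them. /bannivvokta/ → bannivvokata.
Rule 3 (degemination): /nn/ is a geminate; the first /n/ deletes. /vv/ is a geminate; the first /v/ deletes. /bannivvokata/ → banivokata.

banivokata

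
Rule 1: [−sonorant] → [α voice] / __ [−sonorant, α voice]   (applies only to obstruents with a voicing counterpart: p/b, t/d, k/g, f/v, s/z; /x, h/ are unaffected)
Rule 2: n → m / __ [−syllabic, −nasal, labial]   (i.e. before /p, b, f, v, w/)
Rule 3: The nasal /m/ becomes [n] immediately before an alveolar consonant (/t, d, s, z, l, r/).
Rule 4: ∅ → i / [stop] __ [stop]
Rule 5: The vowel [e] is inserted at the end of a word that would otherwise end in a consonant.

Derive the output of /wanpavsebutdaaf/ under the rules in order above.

wampafsebudidaafe

Rule 1 (regressive voicing assimilation): /v/ precedes the voiceless obstruent /s/, so it devoices to [f] by assimilation. /t/ precedes the voiced obstruent /d/, so it voices to [d] by assimilation. /wanpavsebutdaaf/ → wanpafsebuddaaf.
Rule 2 (nasal place assimilation): /n/ precedes the labial consonant /p/, so it assimilates in place to [m]. /wanpafsebuddaaf/ → wampafsebuddaaf.
Rule 3 (nasal place assimilation): no segment meets the environment; /wampafsebuddaaf/ is unchanged.
Rule 4 (stop-cluster i-epenthesis): /d/ and /d/ form a stop–stop cluster, so [i] is inserted between them. /wampafsebuddaaf/ → wampafsebudidaaf.
Rule 5 (final e-epenthesis): the form ends in the consonant /f/, so [e] is inserted word-finally. /wampafsebudidaaf/ → wampafsebudidaafe.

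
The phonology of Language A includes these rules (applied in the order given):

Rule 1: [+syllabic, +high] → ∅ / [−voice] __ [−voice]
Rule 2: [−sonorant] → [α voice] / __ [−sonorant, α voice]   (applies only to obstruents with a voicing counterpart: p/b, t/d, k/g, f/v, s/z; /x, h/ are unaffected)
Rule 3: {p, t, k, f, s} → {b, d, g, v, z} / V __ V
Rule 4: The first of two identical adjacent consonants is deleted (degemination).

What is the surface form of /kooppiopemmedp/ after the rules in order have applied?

koopiobemetp

Rule 1 (high vowel syncope): no segment meets the environment; /kooppiopemmedp/ is unchanged.
Rule 2 (regressive voicing assimilation): /d/ precedes the voiceless obstruent /p/, so it devoices to [t] by assimilation. /kooppiopemmedp/ → kooppiopemmetp.
Rule 3 (intervocalic voicing): /p/ is a voiceless obstruent between vowels /o/ and /e/, so it voices to [b]. /kooppiopemmetp/ → kooppiobemmetp.
Rule 4 (degemination): /pp/ is a geminate; the first /p/ deletes. /mm/ is a geminate; the first /m/ deletes. /kooppiobemmetp/ → koopiobemetp.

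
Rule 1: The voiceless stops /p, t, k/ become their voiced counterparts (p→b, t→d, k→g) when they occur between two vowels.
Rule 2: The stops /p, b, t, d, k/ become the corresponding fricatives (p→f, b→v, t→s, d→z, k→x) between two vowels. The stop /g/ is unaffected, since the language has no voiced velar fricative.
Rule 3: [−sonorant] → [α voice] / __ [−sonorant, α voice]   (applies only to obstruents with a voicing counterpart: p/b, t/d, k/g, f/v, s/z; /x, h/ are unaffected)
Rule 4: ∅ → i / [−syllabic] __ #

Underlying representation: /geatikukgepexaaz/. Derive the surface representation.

geaziguggevexaazi

Rule 1 (intervocalic voicing): /t/ is a voiceless stop between vowels /a/ and /i/, so it voices to [d]. /k/ is a voiceless stop between vowels /i/ and /u/, so it voices to [g]. /p/ is a voiceless stop between vowels /e/ and /e/, so it voices to [b]. /geatikukgepexaaz/ → geadigukgebexaaz.
Rule 2 (intervocalic spirantization): /d/ is a stop between vowels /a/ and /i/, so it spirantizes to the fricative [z]. /b/ is a stop between vowels /e/ and /e/, so it spirantizes to the fricative [v]. /geadigukgebexaaz/ → geazigukgevexaaz.
Rule 3 (regressive voicing assimilation): /k/ precedes the voiced obstruent /g/, so it voices to [g] by assimilation. /geazigukgevexaaz/ → geaziguggevexaaz.
Rule 4 (final i-epenthesis): the form ends in the consonant /z/, so [i] is inserted word-finally. /geaziguggevexaaz/ → geaziguggevexaazi.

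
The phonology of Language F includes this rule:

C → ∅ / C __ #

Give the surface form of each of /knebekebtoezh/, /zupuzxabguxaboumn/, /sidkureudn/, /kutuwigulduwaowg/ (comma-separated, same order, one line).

knebekebtoez, zupuzxabguxaboum, sidkureud, kutuwigulduwaow

/knebekebtoezh/: /h/ is the second consonant of a word-final cluster /zh/, so it deletes. → [knebekebtoez].
/zupuzxabguxaboumn/: /n/ is the second consonant of a word-final cluster /mn/, so it deletes. → [zupuzxabguxaboum].
/sidkureudn/: /n/ is the second consonant of a word-final cluster /dn/, so it deletes. → [sidkureud].
/kutuwigulduwaowg/: /g/ is the second consonant of a word-final cluster /wg/, so it deletes. → [kutuwigulduwaow].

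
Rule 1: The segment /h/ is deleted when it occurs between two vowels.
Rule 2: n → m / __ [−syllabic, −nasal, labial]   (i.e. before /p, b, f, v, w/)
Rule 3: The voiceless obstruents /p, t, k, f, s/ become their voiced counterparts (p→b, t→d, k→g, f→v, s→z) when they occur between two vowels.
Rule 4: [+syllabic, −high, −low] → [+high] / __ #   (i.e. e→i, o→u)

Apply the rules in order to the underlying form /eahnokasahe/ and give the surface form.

eahnogazai

Rule 1 (intervocalic h-deletion): /h/ occurs between vowels /a/ and /e/, so it deletes. /eahnokasahe/ → eahnokasae.
Rule 2 (nasal place assimilation): no segment meets the environment; /eahnokasae/ is unchanged.
Rule 3 (intervocalic voicing): /k/ is a voiceless obstruent between vowels /o/ and /a/, so it voices to [g]. /s/ is a voiceless obstruent between vowels /a/ and /a/, so it voices to [z]. /eahnokasae/ → eahnogazae.
Rule 4 (final vowel raising): /e/ is a mid vowel in word-final position, so it raises to [i]. /eahnogazae/ → eahnogazai.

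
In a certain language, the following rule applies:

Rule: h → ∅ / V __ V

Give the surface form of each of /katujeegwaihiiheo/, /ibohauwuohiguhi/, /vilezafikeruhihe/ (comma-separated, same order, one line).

/katujeegwaihiiheo/: /h/ occurs between vowels /i/ and /i/, so it deletes. /h/ occurs between vowels /i/ and /e/, so it deletes. → [katujeegwaiiieo].
/ibohauwuohiguhi/: /h/ occurs between vowels /o/ and /a/, so it deletes. /h/ occurs between vowels /o/ and /i/, so it deletes. /h/ occurs between vowels /u/ and /i/, so it deletes. → [iboauwuoigui].
/vilezafikeruhihe/: /h/ occurs between vowels /u/ and /i/, so it deletes. /h/ occurs between vowels /i/ and /e/, so it deletes. → [vilezafikeruie].

katujeegwaiiieo, iboauwuoigui, vilezafikeruie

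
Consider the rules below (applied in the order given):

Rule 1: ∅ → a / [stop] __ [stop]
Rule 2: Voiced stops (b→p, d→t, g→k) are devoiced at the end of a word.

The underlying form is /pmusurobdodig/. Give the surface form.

Rule 1 (stop-cluster a-epenthesis): /b/ and /d/ form a stop–stop cluster, so [a] is inserted between them. /pmusurobdodig/ → pmusurobadodig.
Rule 2 (final devoicing): /g/ is a voiced stop in word-final position, so it devoices to [k]. /pmusurobadodig/ → pmusurobadodik.

pmusurobadodik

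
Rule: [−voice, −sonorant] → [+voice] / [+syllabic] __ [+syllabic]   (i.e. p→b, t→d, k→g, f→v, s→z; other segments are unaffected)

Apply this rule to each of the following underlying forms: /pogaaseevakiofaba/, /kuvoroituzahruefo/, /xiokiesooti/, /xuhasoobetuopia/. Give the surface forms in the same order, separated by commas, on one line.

/pogaaseevakiofaba/: /s/ is a voiceless obstruent between vowels /a/ and /e/, so it voices to [z]. /k/ is a voiceless obstruent between vowels /a/ and /i/, so it voices to [g]. /f/ is a voiceless obstruent between vowels /o/ and /a/, so it voices to [v]. → [pogaazeevagiovaba].
/kuvoroituzahruefo/: /t/ is a voiceless obstruent between vowels /i/ and /u/, so it voices to [d]. /f/ is a voiceless obstruent between vowels /e/ and /o/, so it voices to [v]. → [kuvoroiduzahruevo].
/xiokiesooti/: /k/ is a voiceless obstruent between vowels /o/ and /i/, so it voices to [g]. /s/ is a voiceless obstruent between vowels /e/ and /o/, so it voices to [z]. /t/ is a voiceless obstruent between vowels /o/ and /i/, so it voices to [d]. → [xiogiezoodi].
/xuhasoobetuopia/: /s/ is a voiceless obstruent between vowels /a/ and /o/, so it voices to [z]. /t/ is a voiceless obstruent between vowels /e/ and /u/, so it voices to [d]. /p/ is a voiceless obstruent between vowels /o/ and /i/, so it voices to [b]. → [xuhazoobeduobia].

pogaazeevagiovaba, kuvoroiduzahruevo, xiogiezoodi, xuhazoobeduobia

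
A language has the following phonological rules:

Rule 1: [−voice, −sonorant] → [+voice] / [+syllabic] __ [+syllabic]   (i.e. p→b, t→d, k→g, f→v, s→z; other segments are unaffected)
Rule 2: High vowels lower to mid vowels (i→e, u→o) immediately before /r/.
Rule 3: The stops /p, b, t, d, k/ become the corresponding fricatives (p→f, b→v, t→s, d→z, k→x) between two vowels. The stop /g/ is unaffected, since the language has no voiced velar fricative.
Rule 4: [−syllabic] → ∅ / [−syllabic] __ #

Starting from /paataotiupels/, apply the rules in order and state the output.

Rule 1 (intervocalic voicing): /t/ is a voiceless obstruent between vowels /a/ and /a/, so it voices to [d]. /t/ is a voiceless obstruent between vowels /o/ and /i/, so it voices to [d]. /p/ is a voiceless obstruent between vowels /u/ and /e/, so it voices to [b]. /paataotiupels/ → paadaodiubels.
Rule 2 (pre-rhotic lowering): no segment meets the environment; /paadaodiubels/ is unchanged.
Rule 3 (intervocalic spirantization): /d/ is a stop between vowels /a/ and /a/, so it spirantizes to the fricative [z]. /d/ is a stop between vowels /o/ and /i/, so it spirantizes to the fricative [z]. /b/ is a stop between vowels /u/ and /e/, so it spirantizes to the fricative [v]. /paadaodiubels/ → paazaoziuvels.
Rule 4 (final cluster simplification): /s/ is the second consonant of a word-final cluster /ls/, so it deletes. /paazaoziuvels/ → paazaoziuvel.

paazaoziuvel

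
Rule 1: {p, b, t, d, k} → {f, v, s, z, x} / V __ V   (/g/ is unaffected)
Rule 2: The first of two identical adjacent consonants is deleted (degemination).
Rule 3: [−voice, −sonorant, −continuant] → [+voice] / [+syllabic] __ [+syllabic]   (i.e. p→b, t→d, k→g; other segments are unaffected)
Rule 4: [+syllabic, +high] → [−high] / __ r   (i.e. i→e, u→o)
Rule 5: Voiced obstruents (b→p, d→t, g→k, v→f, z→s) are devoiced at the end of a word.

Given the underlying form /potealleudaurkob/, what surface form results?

posealeuzaorkop

Rule 1 (intervocalic spirantization): /t/ is a stop between vowels /o/ and /e/, so it spirantizes to the fricative [s]. /d/ is a stop between vowels /u/ and /a/, so it spirantizes to the fricative [z]. /potealleudaurkob/ → posealleuzaurkob.
Rule 2 (degemination): /ll/ is a geminate; the first /l/ deletes. /posealleuzaurkob/ → posealeuzaurkob.
Rule 3 (intervocalic voicing): no segment meets the environment; /posealeuzaurkob/ is unchanged.
Rule 4 (pre-rhotic lowering): /u/ is a high vowel immediately before /r/, so it lowers to [o]. /posealeuzaurkob/ → posealeuzaorkob.
Rule 5 (final devoicing): /b/ is a voiced obstruent in word-final position, so it devoices to [p]. /posealeuzaorkob/ → posealeuzaorkop.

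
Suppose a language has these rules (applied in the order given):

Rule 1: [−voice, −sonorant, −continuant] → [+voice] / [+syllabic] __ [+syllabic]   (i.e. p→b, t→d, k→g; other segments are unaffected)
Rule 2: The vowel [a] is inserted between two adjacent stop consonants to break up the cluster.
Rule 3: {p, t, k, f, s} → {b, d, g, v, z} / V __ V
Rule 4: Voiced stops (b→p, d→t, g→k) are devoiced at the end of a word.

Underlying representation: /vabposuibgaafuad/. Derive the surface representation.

vababozuibagaavuat

Rule 1 (intervocalic voicing): no segment meets the environment; /vabposuibgaafuad/ is unchanged.
Rule 2 (stop-cluster a-epenthesis): /b/ and /p/ form a stop–stop cluster, so [a] is inserted between them. /b/ and /g/ form a stop–stop cluster, so [a] is inserted between them. /vabposuibgaafuad/ → vabaposuibagaafuad.
Rule 3 (intervocalic voicing): /p/ is a voiceless obstruent between vowels /a/ and /o/, so it voices to [b]. /s/ is a voiceless obstruent between vowels /o/ and /u/, so it voices to [z]. /f/ is a voiceless obstruent between vowels /a/ and /u/, so it voices to [v]. /vabaposuibagaafuad/ → vababozuibagaavuad.
Rule 4 (final devoicing): /d/ is a voiced stop in word-final position, so it devoices to [t]. /vababozuibagaavuad/ → vababozuibagaavuat.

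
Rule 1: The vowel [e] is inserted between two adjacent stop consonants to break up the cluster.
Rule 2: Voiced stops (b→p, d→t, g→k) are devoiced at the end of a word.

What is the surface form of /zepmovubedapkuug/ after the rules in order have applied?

zepmovubedapekuuk

Rule 1 (stop-cluster e-epenthesis): /p/ and /k/ form a stop–stop cluster, so [e] is inserted between them. /zepmovubedapkuug/ → zepmovubedapekuug.
Rule 2 (final devoicing): /g/ is a voiced stop in word-final position, so it devoices to [k]. /zepmovubedapekuug/ → zepmovubedapekuuk.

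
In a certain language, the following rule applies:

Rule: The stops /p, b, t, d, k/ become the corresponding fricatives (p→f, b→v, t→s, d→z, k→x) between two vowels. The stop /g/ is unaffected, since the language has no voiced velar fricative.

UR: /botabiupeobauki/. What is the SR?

bosaviufeovauxi

Scanning /botabiupeobauki/: /b/ at position 1 is not in the conditioning environment; /t/ is a stop between vowels /o/ and /a/, so it spirantizes to the fricative [s]; /b/ is a stop between vowels /a/ and /i/, so it spirantizes to the fricative [v]; /p/ is a stop between vowels /u/ and /e/, so it spirantizes to the fricative [f]; /b/ is a stop between vowels /o/ and /a/, so it spirantizes to the fricative [v]; /k/ is a stop between vowels /u/ and /i/, so it spirantizes to the fricative [x].
Result: [bosaviufeovauxi].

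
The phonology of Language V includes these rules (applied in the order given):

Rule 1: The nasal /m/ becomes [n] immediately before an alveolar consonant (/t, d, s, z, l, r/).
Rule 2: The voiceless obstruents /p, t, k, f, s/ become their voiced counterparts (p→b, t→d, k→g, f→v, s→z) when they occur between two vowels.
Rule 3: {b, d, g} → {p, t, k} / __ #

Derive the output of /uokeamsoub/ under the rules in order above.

Rule 1 (nasal place assimilation): /m/ precedes the alveolar consonant /s/, so it assimilates in place to [n]. /uokeamsoub/ → uokeansoub.
Rule 2 (intervocalic voicing): /k/ is a voiceless obstruent between vowels /o/ and /e/, so it voices to [g]. /uokeansoub/ → uogeansoub.
Rule 3 (final devoicing): /b/ is a voiced stop in word-final position, so it devoices to [p]. /uogeansoub/ → uogeansoup.

uogeansoup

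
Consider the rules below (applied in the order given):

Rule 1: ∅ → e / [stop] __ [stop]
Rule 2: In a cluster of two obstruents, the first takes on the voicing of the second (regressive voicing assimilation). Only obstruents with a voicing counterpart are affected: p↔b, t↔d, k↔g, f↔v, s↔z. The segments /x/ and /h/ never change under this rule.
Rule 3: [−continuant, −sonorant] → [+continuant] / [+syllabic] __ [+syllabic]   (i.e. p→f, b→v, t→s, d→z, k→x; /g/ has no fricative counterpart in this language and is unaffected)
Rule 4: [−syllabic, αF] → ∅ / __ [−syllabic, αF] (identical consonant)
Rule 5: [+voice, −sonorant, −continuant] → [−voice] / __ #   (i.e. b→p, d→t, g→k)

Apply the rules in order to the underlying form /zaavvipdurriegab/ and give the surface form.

Rule 1 (stop-cluster e-epenthesis): /p/ and /d/ form a stop–stop cluster, so [e] is inserted between them. /zaavvipdurriegab/ → zaavvipedurriegab.
Rule 2 (regressive voicing assimilation): no segment meets the environment; /zaavvipedurriegab/ is unchanged.
Rule 3 (intervocalic spirantization): /p/ is a stop between vowels /i/ and /e/, so it spirantizes to the fricative [f]. /d/ is a stop between vowels /e/ and /u/, so it spirantizes to the fricative [z]. /zaavvipedurriegab/ → zaavvifezurriegab.
Rule 4 (degemination): /vv/ is a geminate; the first /v/ deletes. /rr/ is a geminate; the first /r/ deletes. /zaavvifezurriegab/ → zaavifezuriegab.
Rule 5 (final devoicing): /b/ is a voiced stop in word-final position, so it devoices to [p]. /zaavifezuriegab/ → zaavifezuriegap.

zaavifezuriegap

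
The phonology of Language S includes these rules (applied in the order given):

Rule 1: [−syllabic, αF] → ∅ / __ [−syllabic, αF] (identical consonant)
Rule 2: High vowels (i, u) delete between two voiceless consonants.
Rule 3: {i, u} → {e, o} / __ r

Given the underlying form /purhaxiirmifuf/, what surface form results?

porhaxiermiff

Rule 1 (degemination): no segment meets the environment; /purhaxiirmifuf/ is unchanged.
Rule 2 (high vowel syncope): /u/ is a high vowel flanked by voiceless consonants /f/ and /f/, so it deletes. /purhaxiirmifuf/ → purhaxiirmiff.
Rule 3 (pre-rhotic lowering): /u/ is a high vowel immediately before /r/, so it lowers to [o]. /i/ is a high vowel immediately before /r/, so it lowers to [e]. /purhaxiirmiff/ → porhaxiermiff.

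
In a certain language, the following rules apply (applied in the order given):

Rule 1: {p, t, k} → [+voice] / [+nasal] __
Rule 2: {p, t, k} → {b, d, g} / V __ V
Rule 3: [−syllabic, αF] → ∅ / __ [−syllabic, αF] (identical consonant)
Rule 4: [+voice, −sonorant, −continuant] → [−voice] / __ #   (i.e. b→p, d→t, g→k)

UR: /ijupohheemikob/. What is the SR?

Rule 1 (post-nasal voicing): no segment meets the environment; /ijupohheemikob/ is unchanged.
Rule 2 (intervocalic voicing): /p/ is a voiceless stop between vowels /u/ and /o/, so it voices to [b]. /k/ is a voiceless stop between vowels /i/ and /o/, so it voices to [g]. /ijupohheemikob/ → ijubohheemigob.
Rule 3 (degemination): /hh/ is a geminate; the first /h/ deletes. /ijubohheemigob/ → ijuboheemigob.
Rule 4 (final devoicing): /b/ is a voiced stop in word-final position, so it devoices to [p]. /ijuboheemigob/ → ijuboheemigop.

ijuboheemigop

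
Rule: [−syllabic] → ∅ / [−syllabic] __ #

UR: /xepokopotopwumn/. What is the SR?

xepokopotopwum

/n/ is the second consonant of a word-final cluster /mn/, so it deletes.
The other instances of /x/, /p/, /k/, /t/, /w/, /m/ do not occur in the required environment and remain unchanged.
Surface form: [xepokopotopwum].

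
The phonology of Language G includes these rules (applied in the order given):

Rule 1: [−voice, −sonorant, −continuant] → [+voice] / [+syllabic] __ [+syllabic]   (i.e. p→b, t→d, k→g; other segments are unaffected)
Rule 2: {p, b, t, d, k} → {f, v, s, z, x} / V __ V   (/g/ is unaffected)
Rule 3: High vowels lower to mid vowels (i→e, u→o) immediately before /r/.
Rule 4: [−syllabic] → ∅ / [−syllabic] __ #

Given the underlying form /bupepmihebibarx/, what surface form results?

Rule 1 (intervocalic voicing): /p/ is a voiceless stop between vowels /u/ and /e/, so it voices to [b]. /bupepmihebibarx/ → bubepmihebibarx.
Rule 2 (intervocalic spirantization): /b/ is a stop between vowels /u/ and /e/, so it spirantizes to the fricative [v]. /b/ is a stop between vowels /e/ and /i/, so it spirantizes to the fricative [v]. /b/ is a stop between vowels /i/ and /a/, so it spirantizes to the fricative [v]. /bubepmihebibarx/ → buvepmihevivarx.
Rule 3 (pre-rhotic lowering): no segment meets the environment; /buvepmihevivarx/ is unchanged.
Rule 4 (final cluster simplification): /x/ is the second consonant of a word-final cluster /rx/, so it deletes. /buvepmihevivarx/ → buvepmihevivar.

buvepmihevivar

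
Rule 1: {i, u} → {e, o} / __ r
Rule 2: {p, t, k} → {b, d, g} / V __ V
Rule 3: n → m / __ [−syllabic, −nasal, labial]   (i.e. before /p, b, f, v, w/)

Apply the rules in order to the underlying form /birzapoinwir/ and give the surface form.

berzaboimwer

Rule 1 (pre-rhotic lowering): /i/ is a high vowel immediately before /r/, so it lowers to [e]. /i/ is a high vowel immediately before /r/, so it lowers to [e]. /birzapoinwir/ → berzapoinwer.
Rule 2 (intervocalic voicing): /p/ is a voiceless stop between vowels /a/ and /o/, so it voices to [b]. /berzapoinwer/ → berzaboinwer.
Rule 3 (nasal place assimilation): /n/ precedes the labial consonant /w/, so it assimilates in place to [m]. /berzaboinwer/ → berzaboimwer.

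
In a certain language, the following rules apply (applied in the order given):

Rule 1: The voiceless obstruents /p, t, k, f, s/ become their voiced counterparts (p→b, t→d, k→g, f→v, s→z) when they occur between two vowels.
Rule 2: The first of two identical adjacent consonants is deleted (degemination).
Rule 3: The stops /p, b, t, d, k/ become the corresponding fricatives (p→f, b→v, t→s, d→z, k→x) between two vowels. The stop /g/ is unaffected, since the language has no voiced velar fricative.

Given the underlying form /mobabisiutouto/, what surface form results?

movaviziuzouzo

Rule 1 (intervocalic voicing): /s/ is a voiceless obstruent between vowels /i/ and /i/, so it voices to [z]. /t/ is a voiceless obstruent between vowels /u/ and /o/, so it voices to [d]. /t/ is a voiceless obstruent between vowels /u/ and /o/, so it voices to [d]. /mobabisiutouto/ → mobabiziudoudo.
Rule 2 (degemination): no segment meets the environment; /mobabiziudoudo/ is unchanged.
Rule 3 (intervocalic spirantization): /b/ is a stop between vowels /o/ and /a/, so it spirantizes to the fricative [v]. /b/ is a stop between vowels /a/ and /i/, so it spirantizes to the fricative [v]. /d/ is a stop between vowels /u/ and /o/, so it spirantizes to the fricative [z]. /d/ is a stop between vowels /u/ and /o/, so it spirantizes to the fricative [z]. /mobabiziudoudo/ → movaviziuzouzo.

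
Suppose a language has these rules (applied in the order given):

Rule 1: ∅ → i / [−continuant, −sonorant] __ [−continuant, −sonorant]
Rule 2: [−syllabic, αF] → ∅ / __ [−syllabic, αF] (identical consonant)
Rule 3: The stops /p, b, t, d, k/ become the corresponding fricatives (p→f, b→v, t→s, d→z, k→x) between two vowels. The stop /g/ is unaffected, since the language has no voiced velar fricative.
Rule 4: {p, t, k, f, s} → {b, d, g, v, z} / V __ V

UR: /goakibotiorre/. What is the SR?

Rule 1 (stop-cluster i-epenthesis): no segment meets the environment; /goakibotiorre/ is unchanged.
Rule 2 (degemination): /rr/ is a geminate; the first /r/ deletes. /goakibotiorre/ → goakibotiore.
Rule 3 (intervocalic spirantization): /k/ is a stop between vowels /a/ and /i/, so it spirantizes to the fricative [x]. /b/ is a stop between vowels /i/ and /o/, so it spirantizes to the fricative [v]. /t/ is a stop between vowels /o/ and /i/, so it spirantizes to the fricative [s]. /goakibotiore/ → goaxivosiore.
Rule 4 (intervocalic voicing): /s/ is a voiceless obstruent between vowels /o/ and /i/, so it voices to [z]. /goaxivosiore/ → goaxivoziore.

goaxivoziore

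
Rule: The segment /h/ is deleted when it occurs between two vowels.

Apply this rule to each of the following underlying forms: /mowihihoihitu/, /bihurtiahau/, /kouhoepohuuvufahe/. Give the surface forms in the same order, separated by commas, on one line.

/mowihihoihitu/: /h/ occurs between vowels /i/ and /i/, so it deletes. /h/ occurs between vowels /i/ and /o/, so it deletes. /h/ occurs between vowels /i/ and /i/, so it deletes. → [mowiioiitu].
/bihurtiahau/: /h/ occurs between vowels /i/ and /u/, so it deletes. /h/ occurs between vowels /a/ and /a/, so it deletes. → [biurtiaau].
/kouhoepohuuvufahe/: /h/ occurs between vowels /u/ and /o/, so it deletes. /h/ occurs between vowels /o/ and /u/, so it deletes. /h/ occurs between vowels /a/ and /e/, so it deletes. → [kouoepouuvufae].

mowiioiitu, biurtiaau, kouoepouuvufae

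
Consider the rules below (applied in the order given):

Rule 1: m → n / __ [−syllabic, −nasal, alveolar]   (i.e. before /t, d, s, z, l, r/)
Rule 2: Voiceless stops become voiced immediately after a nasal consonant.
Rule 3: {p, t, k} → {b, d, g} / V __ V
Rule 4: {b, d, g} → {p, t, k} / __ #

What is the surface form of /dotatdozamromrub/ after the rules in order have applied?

Rule 1 (nasal place assimilation): /m/ precedes the alveolar consonant /r/, so it assimilates in place to [n]. /m/ precedes the alveolar consonant /r/, so it assimilates in place to [n]. /dotatdozamromrub/ → dotatdozanronrub.
Rule 2 (post-nasal voicing): no segment meets the environment; /dotatdozanronrub/ is unchanged.
Rule 3 (intervocalic voicing): /t/ is a voiceless stop between vowels /o/ and /a/, so it voices to [d]. /dotatdozanronrub/ → dodatdozanronrub.
Rule 4 (final devoicing): /b/ is a voiced stop in word-final position, so it devoices to [p]. /dodatdozanronrub/ → dodatdozanronrup.

dodatdozanronrup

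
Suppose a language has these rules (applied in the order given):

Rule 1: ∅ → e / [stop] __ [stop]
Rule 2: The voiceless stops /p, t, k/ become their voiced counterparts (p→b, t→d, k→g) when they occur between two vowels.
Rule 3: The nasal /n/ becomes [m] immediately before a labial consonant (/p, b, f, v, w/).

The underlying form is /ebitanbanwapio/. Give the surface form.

ebidambamwabio

Rule 1 (stop-cluster e-epenthesis): no segment meets the environment; /ebitanbanwapio/ is unchanged.
Rule 2 (intervocalic voicing): /t/ is a voiceless stop between vowels /i/ and /a/, so it voices to [d]. /p/ is a voiceless stop between vowels /a/ and /i/, so it voices to [b]. /ebitanbanwapio/ → ebidanbanwabio.
Rule 3 (nasal place assimilation): /n/ precedes the labial consonant /b/, so it assimilates in place to [m]. /n/ precedes the labial consonant /w/, so it assimilates in place to [m]. /ebidanbanwabio/ → ebidambamwabio.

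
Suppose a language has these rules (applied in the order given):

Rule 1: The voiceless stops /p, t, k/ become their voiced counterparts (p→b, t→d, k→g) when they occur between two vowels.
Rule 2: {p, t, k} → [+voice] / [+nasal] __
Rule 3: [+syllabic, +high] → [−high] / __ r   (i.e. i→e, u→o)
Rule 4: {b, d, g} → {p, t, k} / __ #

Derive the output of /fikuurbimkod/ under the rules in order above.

figuorbimgot

Rule 1 (intervocalic voicing): /k/ is a voiceless stop between vowels /i/ and /u/, so it voices to [g]. /fikuurbimkod/ → figuurbimkod.
Rule 2 (post-nasal voicing): /k/ is a voiceless stop immediately after the nasal /m/, so it voices to [g]. /figuurbimkod/ → figuurbimgod.
Rule 3 (pre-rhotic lowering): /u/ is a high vowel immediately before /r/, so it lowers to [o]. /figuurbimgod/ → figuorbimgod.
Rule 4 (final devoicing): /d/ is a voiced stop in word-final position, so it devoices to [t]. /figuorbimgod/ → figuorbimgot.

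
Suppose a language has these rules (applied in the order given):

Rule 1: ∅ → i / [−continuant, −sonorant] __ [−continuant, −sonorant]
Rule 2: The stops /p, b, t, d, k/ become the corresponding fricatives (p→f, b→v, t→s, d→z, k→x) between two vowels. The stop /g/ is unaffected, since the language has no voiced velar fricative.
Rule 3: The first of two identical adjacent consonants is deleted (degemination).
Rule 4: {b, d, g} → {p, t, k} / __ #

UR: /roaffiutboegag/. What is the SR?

roafiusivoegak

Rule 1 (stop-cluster i-epenthesis): /t/ and /b/ form a stop–stop cluster, so [i] is inserted between them. /roaffiutboegag/ → roaffiutiboegag.
Rule 2 (intervocalic spirantization): /t/ is a stop between vowels /u/ and /i/, so it spirantizes to the fricative [s]. /b/ is a stop between vowels /i/ and /o/, so it spirantizes to the fricative [v]. /roaffiutiboegag/ → roaffiusivoegag.
Rule 3 (degemination): /ff/ is a geminate; the first /f/ deletes. /roaffiusivoegag/ → roafiusivoegag.
Rule 4 (final devoicing): /g/ is a voiced stop in word-final position, so it devoices to [k]. /roafiusivoegag/ → roafiusivoegak.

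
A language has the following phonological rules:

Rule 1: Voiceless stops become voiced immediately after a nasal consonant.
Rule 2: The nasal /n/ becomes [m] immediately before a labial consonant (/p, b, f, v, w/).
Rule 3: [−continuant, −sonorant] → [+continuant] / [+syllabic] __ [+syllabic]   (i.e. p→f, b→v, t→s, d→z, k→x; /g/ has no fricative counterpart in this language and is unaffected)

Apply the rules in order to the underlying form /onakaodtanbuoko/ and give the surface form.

onaxaodtambuoxo

Rule 1 (post-nasal voicing): no segment meets the environment; /onakaodtanbuoko/ is unchanged.
Rule 2 (nasal place assimilation): /n/ precedes the labial consonant /b/, so it assimilates in place to [m]. /onakaodtanbuoko/ → onakaodtambuoko.
Rule 3 (intervocalic spirantization): /k/ is a stop between vowels /a/ and /a/, so it spirantizes to the fricative [x]. /k/ is a stop between vowels /o/ and /o/, so it spirantizes to the fricative [x]. /onakaodtambuoko/ → onaxaodtambuoxo.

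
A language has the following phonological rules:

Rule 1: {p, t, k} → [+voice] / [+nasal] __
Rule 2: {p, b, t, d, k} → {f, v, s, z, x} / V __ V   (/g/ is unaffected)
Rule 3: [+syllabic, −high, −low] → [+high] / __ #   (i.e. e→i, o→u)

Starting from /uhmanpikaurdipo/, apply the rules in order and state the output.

Rule 1 (post-nasal voicing): /p/ is a voiceless stop immediately after the nasal /n/, so it voices to [b]. /uhmanpikaurdipo/ → uhmanbikaurdipo.
Rule 2 (intervocalic spirantization): /k/ is a stop between vowels /i/ and /a/, so it spirantizes to the fricative [x]. /p/ is a stop between vowels /i/ and /o/, so it spirantizes to the fricative [f]. /uhmanbikaurdipo/ → uhmanbixaurdifo.
Rule 3 (final vowel raising): /o/ is a mid vowel in word-final position, so it raises to [u]. /uhmanbixaurdifo/ → uhmanbixaurdifu.

uhmanbixaurdifu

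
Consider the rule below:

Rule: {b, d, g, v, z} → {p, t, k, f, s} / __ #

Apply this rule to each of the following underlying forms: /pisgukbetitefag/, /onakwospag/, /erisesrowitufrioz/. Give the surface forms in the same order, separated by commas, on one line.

/pisgukbetitefag/: /g/ is a voiced obstruent in word-final position, so it devoices to [k]. → [pisgukbetitefak].
/onakwospag/: /g/ is a voiced obstruent in word-final position, so it devoices to [k]. → [onakwospak].
/erisesrowitufrioz/: /z/ is a voiced obstruent in word-final position, so it devoices to [s]. → [erisesrowitufrios].

pisgukbetitefak, onakwospak, erisesrowitufrios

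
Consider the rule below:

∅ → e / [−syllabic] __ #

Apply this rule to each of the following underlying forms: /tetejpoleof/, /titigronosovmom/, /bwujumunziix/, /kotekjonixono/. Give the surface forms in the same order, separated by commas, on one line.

/tetejpoleof/: the form ends in the consonant /f/, so [e] is inserted word-finally. → [tetejpoleofe].
/titigronosovmom/: the form ends in the consonant /m/, so [e] is inserted word-finally. → [titigronosovmome].
/bwujumunziix/: the form ends in the consonant /x/, so [e] is inserted word-finally. → [bwujumunziixe].
/kotekjonixono/: the rule's environment is not met; surfaces unchanged as [kotekjonixono].

tetejpoleofe, titigronosovmome, bwujumunziixe, kotekjonixono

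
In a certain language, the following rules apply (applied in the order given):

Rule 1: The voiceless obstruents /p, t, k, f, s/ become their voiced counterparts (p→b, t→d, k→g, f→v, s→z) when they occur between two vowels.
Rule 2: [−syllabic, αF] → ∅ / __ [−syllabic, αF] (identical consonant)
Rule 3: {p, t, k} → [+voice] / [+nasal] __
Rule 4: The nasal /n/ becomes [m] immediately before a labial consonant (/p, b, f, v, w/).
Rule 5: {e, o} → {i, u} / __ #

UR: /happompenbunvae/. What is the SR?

Rule 1 (intervocalic voicing): no segment meets the environment; /happompenbunvae/ is unchanged.
Rule 2 (degemination): /pp/ is a geminate; the first /p/ deletes. /happompenbunvae/ → hapompenbunvae.
Rule 3 (post-nasal voicing): /p/ is a voiceless stop immediately after the nasal /m/, so it voices to [b]. /hapompenbunvae/ → hapombenbunvae.
Rule 4 (nasal place assimilation): /n/ precedes the labial consonant /b/, so it assimilates in place to [m]. /n/ precedes the labial consonant /v/, so it assimilates in place to [m]. /hapombenbunvae/ → hapombembumvae.
Rule 5 (final vowel raising): /e/ is a mid vowel in word-final position, so it raises to [i]. /hapombembumvae/ → hapombembumvai.

hapombembumvai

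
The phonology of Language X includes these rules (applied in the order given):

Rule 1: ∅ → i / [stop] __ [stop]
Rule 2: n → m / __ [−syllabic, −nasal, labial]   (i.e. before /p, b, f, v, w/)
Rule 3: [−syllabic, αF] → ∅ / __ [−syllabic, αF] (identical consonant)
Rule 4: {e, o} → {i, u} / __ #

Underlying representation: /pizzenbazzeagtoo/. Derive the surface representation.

Rule 1 (stop-cluster i-epenthesis): /g/ and /t/ form a stop–stop cluster, so [i] is inserted between them. /pizzenbazzeagtoo/ → pizzenbazzeagitoo.
Rule 2 (nasal place assimilation): /n/ precedes the labial consonant /b/, so it assimilates in place to [m]. /pizzenbazzeagitoo/ → pizzembazzeagitoo.
Rule 3 (degemination): /zz/ is a geminate; the first /z/ deletes. /zz/ is a geminate; the first /z/ deletes. /pizzembazzeagitoo/ → pizembazeagitoo.
Rule 4 (final vowel raising): /o/ is a mid vowel in word-final position, so it raises to [u]. /pizembazeagitoo/ → pizembazeagitou.

pizembazeagitou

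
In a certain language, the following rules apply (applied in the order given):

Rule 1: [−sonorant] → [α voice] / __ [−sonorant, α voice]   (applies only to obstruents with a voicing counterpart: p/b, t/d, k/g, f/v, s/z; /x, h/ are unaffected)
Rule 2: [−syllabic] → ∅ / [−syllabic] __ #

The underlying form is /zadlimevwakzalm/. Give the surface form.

Rule 1 (regressive voicing assimilation): /k/ precedes the voiced obstruent /z/, so it voices to [g] by assimilation. /zadlimevwakzalm/ → zadlimevwagzalm.
Rule 2 (final cluster simplification): /m/ is the second consonant of a word-final cluster /lm/, so it deletes. /zadlimevwagzalm/ → zadlimevwagzal.

zadlimevwagzal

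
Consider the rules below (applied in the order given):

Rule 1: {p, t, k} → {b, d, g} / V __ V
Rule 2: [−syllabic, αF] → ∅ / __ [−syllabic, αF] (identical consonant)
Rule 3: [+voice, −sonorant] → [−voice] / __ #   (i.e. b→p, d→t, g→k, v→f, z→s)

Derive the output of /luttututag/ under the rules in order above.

Rule 1 (intervocalic voicing): /t/ is a voiceless stop between vowels /u/ and /u/, so it voices to [d]. /t/ is a voiceless stop between vowels /u/ and /a/, so it voices to [d]. /luttututag/ → luttududag.
Rule 2 (degemination): /tt/ is a geminate; the first /t/ deletes. /luttududag/ → lutududag.
Rule 3 (final devoicing): /g/ is a voiced obstruent in word-final position, so it devoices to [k]. /lutududag/ → lutududak.

lutududak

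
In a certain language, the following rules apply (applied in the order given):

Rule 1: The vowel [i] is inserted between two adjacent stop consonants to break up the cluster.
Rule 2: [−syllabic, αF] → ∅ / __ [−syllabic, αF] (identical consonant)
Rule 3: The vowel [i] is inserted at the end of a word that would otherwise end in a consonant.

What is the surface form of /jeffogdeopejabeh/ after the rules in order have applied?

jefogideopejabehi

Rule 1 (stop-cluster i-epenthesis): /g/ and /d/ form a stop–stop cluster, so [i] is inserted between them. /jeffogdeopejabeh/ → jeffogideopejabeh.
Rule 2 (degemination): /ff/ is a geminate; the first /f/ deletes. /jeffogideopejabeh/ → jefogideopejabeh.
Rule 3 (final i-epenthesis): the form ends in the consonant /h/, so [i] is inserted word-finally. /jefogideopejabeh/ → jefogideopejabehi.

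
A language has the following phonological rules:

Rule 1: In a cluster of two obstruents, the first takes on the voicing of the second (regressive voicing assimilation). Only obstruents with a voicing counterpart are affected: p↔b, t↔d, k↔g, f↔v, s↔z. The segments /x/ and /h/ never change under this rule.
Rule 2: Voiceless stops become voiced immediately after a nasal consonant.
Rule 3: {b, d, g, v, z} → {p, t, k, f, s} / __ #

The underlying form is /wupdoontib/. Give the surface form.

Rule 1 (regressive voicing assimilation): /p/ precedes the voiced obstruent /d/, so it voices to [b] by assimilation. /wupdoontib/ → wubdoontib.
Rule 2 (post-nasal voicing): /t/ is a voiceless stop immediately after the nasal /n/, so it voices to [d]. /wubdoontib/ → wubdoondib.
Rule 3 (final devoicing): /b/ is a voiced obstruent in word-final position, so it devoices to [p]. /wubdoondib/ → wubdoondip.

wubdoondip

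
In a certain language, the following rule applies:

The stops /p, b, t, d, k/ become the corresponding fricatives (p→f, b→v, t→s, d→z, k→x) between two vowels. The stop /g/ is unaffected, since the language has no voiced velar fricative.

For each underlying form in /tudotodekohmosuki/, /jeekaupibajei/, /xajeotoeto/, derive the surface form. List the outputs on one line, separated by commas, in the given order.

/tudotodekohmosuki/: /d/ is a stop between vowels /u/ and /o/, so it spirantizes to the fricative [z]. /t/ is a stop between vowels /o/ and /o/, so it spirantizes to the fricative [s]. /d/ is a stop between vowels /o/ and /e/, so it spirantizes to the fricative [z]. /k/ is a stop between vowels /e/ and /o/, so it spirantizes to the fricative [x]. /k/ is a stop between vowels /u/ and /i/, so it spirantizes to the fricative [x]. → [tuzosozexohmosuxi].
/jeekaupibajei/: /k/ is a stop between vowels /e/ and /a/, so it spirantizes to the fricative [x]. /p/ is a stop between vowels /u/ and /i/, so it spirantizes to the fricative [f]. /b/ is a stop between vowels /i/ and /a/, so it spirantizes to the fricative [v]. → [jeexaufivajei].
/xajeotoeto/: /t/ is a stop between vowels /o/ and /o/, so it spirantizes to the fricative [s]. /t/ is a stop between vowels /e/ and /o/, so it spirantizes to the fricative [s]. → [xajeosoeso].

tuzosozexohmosuxi, jeexaufivajei, xajeosoeso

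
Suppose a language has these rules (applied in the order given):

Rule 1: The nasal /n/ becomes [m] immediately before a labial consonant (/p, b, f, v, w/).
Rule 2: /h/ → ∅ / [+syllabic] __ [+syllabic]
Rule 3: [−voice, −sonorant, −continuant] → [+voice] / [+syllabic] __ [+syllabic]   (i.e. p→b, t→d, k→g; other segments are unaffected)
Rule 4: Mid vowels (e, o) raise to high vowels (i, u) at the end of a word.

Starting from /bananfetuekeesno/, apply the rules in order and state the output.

banamfeduegeesnu

Rule 1 (nasal place assimilation): /n/ precedes the labial consonant /f/, so it assimilates in place to [m]. /bananfetuekeesno/ → banamfetuekeesno.
Rule 2 (intervocalic h-deletion): no segment meets the environment; /banamfetuekeesno/ is unchanged.
Rule 3 (intervocalic voicing): /t/ is a voiceless stop between vowels /e/ and /u/, so it voices to [d]. /k/ is a voiceless stop between vowels /e/ and /e/, so it voices to [g]. /banamfetuekeesno/ → banamfeduegeesno.
Rule 4 (final vowel raising): /o/ is a mid vowel in word-final position, so it raises to [u]. /banamfeduegeesno/ → banamfeduegeesnu.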